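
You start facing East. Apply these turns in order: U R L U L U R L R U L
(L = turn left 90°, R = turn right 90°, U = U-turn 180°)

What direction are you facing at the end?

Start: East
  U (U-turn (180°)) -> West
  R (right (90° clockwise)) -> North
  L (left (90° counter-clockwise)) -> West
  U (U-turn (180°)) -> East
  L (left (90° counter-clockwise)) -> North
  U (U-turn (180°)) -> South
  R (right (90° clockwise)) -> West
  L (left (90° counter-clockwise)) -> South
  R (right (90° clockwise)) -> West
  U (U-turn (180°)) -> East
  L (left (90° counter-clockwise)) -> North
Final: North

Answer: Final heading: North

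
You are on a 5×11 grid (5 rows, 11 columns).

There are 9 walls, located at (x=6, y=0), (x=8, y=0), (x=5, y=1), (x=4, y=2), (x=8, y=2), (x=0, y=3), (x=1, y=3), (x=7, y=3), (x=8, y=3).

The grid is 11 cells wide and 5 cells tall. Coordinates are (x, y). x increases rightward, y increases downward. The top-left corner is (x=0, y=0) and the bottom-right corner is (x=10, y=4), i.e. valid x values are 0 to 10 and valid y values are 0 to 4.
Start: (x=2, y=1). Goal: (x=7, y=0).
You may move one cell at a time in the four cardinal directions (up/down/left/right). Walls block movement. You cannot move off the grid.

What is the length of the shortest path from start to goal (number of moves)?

BFS from (x=2, y=1) until reaching (x=7, y=0):
  Distance 0: (x=2, y=1)
  Distance 1: (x=2, y=0), (x=1, y=1), (x=3, y=1), (x=2, y=2)
  Distance 2: (x=1, y=0), (x=3, y=0), (x=0, y=1), (x=4, y=1), (x=1, y=2), (x=3, y=2), (x=2, y=3)
  Distance 3: (x=0, y=0), (x=4, y=0), (x=0, y=2), (x=3, y=3), (x=2, y=4)
  Distance 4: (x=5, y=0), (x=4, y=3), (x=1, y=4), (x=3, y=4)
  Distance 5: (x=5, y=3), (x=0, y=4), (x=4, y=4)
  Distance 6: (x=5, y=2), (x=6, y=3), (x=5, y=4)
  Distance 7: (x=6, y=2), (x=6, y=4)
  Distance 8: (x=6, y=1), (x=7, y=2), (x=7, y=4)
  Distance 9: (x=7, y=1), (x=8, y=4)
  Distance 10: (x=7, y=0), (x=8, y=1), (x=9, y=4)  <- goal reached here
One shortest path (10 moves): (x=2, y=1) -> (x=3, y=1) -> (x=3, y=2) -> (x=3, y=3) -> (x=4, y=3) -> (x=5, y=3) -> (x=6, y=3) -> (x=6, y=2) -> (x=7, y=2) -> (x=7, y=1) -> (x=7, y=0)

Answer: Shortest path length: 10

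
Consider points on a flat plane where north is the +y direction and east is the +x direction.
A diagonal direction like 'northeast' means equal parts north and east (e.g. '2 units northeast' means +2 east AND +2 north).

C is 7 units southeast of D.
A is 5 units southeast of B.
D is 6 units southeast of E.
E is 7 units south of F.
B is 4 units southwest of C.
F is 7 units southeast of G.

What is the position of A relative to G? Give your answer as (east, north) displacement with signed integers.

Place G at the origin (east=0, north=0).
  F is 7 units southeast of G: delta (east=+7, north=-7); F at (east=7, north=-7).
  E is 7 units south of F: delta (east=+0, north=-7); E at (east=7, north=-14).
  D is 6 units southeast of E: delta (east=+6, north=-6); D at (east=13, north=-20).
  C is 7 units southeast of D: delta (east=+7, north=-7); C at (east=20, north=-27).
  B is 4 units southwest of C: delta (east=-4, north=-4); B at (east=16, north=-31).
  A is 5 units southeast of B: delta (east=+5, north=-5); A at (east=21, north=-36).
Therefore A relative to G: (east=21, north=-36).

Answer: A is at (east=21, north=-36) relative to G.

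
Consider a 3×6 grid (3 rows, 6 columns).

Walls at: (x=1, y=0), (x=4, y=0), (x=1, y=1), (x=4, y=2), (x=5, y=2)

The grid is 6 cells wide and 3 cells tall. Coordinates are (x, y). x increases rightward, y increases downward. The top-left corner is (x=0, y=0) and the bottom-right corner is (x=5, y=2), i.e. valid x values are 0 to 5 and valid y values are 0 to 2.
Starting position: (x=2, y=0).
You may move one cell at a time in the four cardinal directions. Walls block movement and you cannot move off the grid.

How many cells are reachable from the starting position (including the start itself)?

BFS flood-fill from (x=2, y=0):
  Distance 0: (x=2, y=0)
  Distance 1: (x=3, y=0), (x=2, y=1)
  Distance 2: (x=3, y=1), (x=2, y=2)
  Distance 3: (x=4, y=1), (x=1, y=2), (x=3, y=2)
  Distance 4: (x=5, y=1), (x=0, y=2)
  Distance 5: (x=5, y=0), (x=0, y=1)
  Distance 6: (x=0, y=0)
Total reachable: 13 (grid has 13 open cells total)

Answer: Reachable cells: 13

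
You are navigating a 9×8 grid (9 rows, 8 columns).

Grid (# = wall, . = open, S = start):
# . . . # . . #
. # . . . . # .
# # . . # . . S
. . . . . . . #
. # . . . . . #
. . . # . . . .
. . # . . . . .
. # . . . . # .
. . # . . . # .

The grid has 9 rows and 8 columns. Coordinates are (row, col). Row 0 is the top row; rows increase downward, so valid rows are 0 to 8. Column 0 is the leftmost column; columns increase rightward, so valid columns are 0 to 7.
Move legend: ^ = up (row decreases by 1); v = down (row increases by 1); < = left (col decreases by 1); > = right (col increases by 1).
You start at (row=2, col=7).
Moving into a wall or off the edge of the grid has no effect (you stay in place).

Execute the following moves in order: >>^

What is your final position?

Start: (row=2, col=7)
  > (right): blocked, stay at (row=2, col=7)
  > (right): blocked, stay at (row=2, col=7)
  ^ (up): (row=2, col=7) -> (row=1, col=7)
Final: (row=1, col=7)

Answer: Final position: (row=1, col=7)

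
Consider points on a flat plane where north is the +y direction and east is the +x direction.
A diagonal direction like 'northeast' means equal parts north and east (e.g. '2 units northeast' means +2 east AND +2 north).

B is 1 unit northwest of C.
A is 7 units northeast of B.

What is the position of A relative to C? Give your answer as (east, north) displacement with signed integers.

Place C at the origin (east=0, north=0).
  B is 1 unit northwest of C: delta (east=-1, north=+1); B at (east=-1, north=1).
  A is 7 units northeast of B: delta (east=+7, north=+7); A at (east=6, north=8).
Therefore A relative to C: (east=6, north=8).

Answer: A is at (east=6, north=8) relative to C.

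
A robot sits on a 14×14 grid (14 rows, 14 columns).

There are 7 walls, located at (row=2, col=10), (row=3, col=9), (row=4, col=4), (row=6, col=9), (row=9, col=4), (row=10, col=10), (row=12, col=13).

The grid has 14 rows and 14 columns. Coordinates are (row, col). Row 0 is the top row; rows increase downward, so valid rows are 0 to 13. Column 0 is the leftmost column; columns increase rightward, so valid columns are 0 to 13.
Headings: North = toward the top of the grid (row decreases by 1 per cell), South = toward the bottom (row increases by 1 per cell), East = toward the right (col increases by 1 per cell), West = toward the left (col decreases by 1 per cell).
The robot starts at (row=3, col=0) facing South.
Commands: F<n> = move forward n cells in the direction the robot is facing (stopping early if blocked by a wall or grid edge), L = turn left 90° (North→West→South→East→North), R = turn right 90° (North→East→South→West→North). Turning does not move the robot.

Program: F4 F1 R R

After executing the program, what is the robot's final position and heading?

Start: (row=3, col=0), facing South
  F4: move forward 4, now at (row=7, col=0)
  F1: move forward 1, now at (row=8, col=0)
  R: turn right, now facing West
  R: turn right, now facing North
Final: (row=8, col=0), facing North

Answer: Final position: (row=8, col=0), facing North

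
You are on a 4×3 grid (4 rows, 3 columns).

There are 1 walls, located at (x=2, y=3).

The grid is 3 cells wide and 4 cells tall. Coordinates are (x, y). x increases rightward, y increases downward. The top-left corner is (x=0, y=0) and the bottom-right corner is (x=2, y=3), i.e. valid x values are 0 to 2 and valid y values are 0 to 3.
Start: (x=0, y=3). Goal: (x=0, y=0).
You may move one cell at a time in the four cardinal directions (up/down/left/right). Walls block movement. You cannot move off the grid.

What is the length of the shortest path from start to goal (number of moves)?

BFS from (x=0, y=3) until reaching (x=0, y=0):
  Distance 0: (x=0, y=3)
  Distance 1: (x=0, y=2), (x=1, y=3)
  Distance 2: (x=0, y=1), (x=1, y=2)
  Distance 3: (x=0, y=0), (x=1, y=1), (x=2, y=2)  <- goal reached here
One shortest path (3 moves): (x=0, y=3) -> (x=0, y=2) -> (x=0, y=1) -> (x=0, y=0)

Answer: Shortest path length: 3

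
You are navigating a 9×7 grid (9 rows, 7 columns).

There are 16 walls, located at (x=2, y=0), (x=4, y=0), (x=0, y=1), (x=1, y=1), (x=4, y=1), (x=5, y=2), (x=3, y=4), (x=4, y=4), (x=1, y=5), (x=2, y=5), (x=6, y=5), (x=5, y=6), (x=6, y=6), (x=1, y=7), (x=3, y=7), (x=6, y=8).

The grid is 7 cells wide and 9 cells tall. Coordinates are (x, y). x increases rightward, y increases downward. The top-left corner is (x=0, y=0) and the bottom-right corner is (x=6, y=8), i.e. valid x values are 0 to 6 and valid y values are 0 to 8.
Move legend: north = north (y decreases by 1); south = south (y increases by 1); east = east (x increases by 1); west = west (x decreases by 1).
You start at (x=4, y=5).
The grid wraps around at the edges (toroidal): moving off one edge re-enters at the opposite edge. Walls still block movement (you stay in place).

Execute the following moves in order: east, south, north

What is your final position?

Start: (x=4, y=5)
  east (east): (x=4, y=5) -> (x=5, y=5)
  south (south): blocked, stay at (x=5, y=5)
  north (north): (x=5, y=5) -> (x=5, y=4)
Final: (x=5, y=4)

Answer: Final position: (x=5, y=4)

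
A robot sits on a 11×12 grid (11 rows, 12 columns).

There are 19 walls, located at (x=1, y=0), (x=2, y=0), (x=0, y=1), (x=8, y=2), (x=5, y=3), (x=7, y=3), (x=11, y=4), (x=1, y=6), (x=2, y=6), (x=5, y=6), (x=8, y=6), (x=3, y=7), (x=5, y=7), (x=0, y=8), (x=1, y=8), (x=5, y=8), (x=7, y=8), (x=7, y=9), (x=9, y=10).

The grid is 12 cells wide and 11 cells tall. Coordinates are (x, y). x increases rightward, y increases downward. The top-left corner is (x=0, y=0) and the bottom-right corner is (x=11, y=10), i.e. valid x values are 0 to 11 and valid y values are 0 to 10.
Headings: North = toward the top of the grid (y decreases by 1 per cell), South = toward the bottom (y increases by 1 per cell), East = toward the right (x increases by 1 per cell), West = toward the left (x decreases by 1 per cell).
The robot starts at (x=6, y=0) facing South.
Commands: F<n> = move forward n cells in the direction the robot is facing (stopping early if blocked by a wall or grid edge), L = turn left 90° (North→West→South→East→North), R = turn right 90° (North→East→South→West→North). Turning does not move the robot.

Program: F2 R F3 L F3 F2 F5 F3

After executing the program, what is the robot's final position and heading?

Answer: Final position: (x=3, y=6), facing South

Derivation:
Start: (x=6, y=0), facing South
  F2: move forward 2, now at (x=6, y=2)
  R: turn right, now facing West
  F3: move forward 3, now at (x=3, y=2)
  L: turn left, now facing South
  F3: move forward 3, now at (x=3, y=5)
  F2: move forward 1/2 (blocked), now at (x=3, y=6)
  F5: move forward 0/5 (blocked), now at (x=3, y=6)
  F3: move forward 0/3 (blocked), now at (x=3, y=6)
Final: (x=3, y=6), facing South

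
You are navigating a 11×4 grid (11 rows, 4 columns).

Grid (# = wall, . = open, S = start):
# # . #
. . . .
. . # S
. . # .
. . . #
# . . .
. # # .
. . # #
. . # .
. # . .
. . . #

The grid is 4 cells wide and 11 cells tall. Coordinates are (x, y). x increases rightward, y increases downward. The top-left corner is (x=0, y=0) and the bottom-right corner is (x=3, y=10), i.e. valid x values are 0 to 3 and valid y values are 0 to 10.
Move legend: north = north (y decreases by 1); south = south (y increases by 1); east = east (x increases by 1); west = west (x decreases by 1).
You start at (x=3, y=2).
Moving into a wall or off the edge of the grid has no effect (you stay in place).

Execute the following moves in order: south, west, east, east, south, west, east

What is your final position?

Answer: Final position: (x=3, y=3)

Derivation:
Start: (x=3, y=2)
  south (south): (x=3, y=2) -> (x=3, y=3)
  west (west): blocked, stay at (x=3, y=3)
  east (east): blocked, stay at (x=3, y=3)
  east (east): blocked, stay at (x=3, y=3)
  south (south): blocked, stay at (x=3, y=3)
  west (west): blocked, stay at (x=3, y=3)
  east (east): blocked, stay at (x=3, y=3)
Final: (x=3, y=3)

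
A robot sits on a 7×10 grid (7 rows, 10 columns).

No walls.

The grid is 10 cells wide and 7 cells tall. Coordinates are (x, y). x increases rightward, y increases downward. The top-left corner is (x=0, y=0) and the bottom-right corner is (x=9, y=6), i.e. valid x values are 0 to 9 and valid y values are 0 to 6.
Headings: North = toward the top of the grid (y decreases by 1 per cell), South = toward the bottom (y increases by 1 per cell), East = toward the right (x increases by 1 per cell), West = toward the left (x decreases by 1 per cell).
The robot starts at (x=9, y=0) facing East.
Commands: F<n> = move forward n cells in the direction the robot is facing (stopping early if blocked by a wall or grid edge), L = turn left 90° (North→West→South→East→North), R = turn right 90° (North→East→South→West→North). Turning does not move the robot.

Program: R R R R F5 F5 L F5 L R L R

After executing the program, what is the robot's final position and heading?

Start: (x=9, y=0), facing East
  R: turn right, now facing South
  R: turn right, now facing West
  R: turn right, now facing North
  R: turn right, now facing East
  F5: move forward 0/5 (blocked), now at (x=9, y=0)
  F5: move forward 0/5 (blocked), now at (x=9, y=0)
  L: turn left, now facing North
  F5: move forward 0/5 (blocked), now at (x=9, y=0)
  L: turn left, now facing West
  R: turn right, now facing North
  L: turn left, now facing West
  R: turn right, now facing North
Final: (x=9, y=0), facing North

Answer: Final position: (x=9, y=0), facing North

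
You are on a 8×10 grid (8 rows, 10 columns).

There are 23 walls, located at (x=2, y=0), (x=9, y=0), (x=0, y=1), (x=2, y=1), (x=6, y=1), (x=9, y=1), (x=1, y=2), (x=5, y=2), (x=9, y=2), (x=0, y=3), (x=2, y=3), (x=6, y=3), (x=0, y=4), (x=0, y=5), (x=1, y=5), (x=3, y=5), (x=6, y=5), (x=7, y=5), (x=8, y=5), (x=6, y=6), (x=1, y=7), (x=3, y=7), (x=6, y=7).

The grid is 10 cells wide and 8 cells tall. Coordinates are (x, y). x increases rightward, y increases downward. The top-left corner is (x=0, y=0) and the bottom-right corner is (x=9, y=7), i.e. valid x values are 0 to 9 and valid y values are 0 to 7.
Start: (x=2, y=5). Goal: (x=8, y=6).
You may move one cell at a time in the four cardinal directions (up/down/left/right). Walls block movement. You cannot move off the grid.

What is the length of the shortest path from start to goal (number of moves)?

BFS from (x=2, y=5) until reaching (x=8, y=6):
  Distance 0: (x=2, y=5)
  Distance 1: (x=2, y=4), (x=2, y=6)
  Distance 2: (x=1, y=4), (x=3, y=4), (x=1, y=6), (x=3, y=6), (x=2, y=7)
  Distance 3: (x=1, y=3), (x=3, y=3), (x=4, y=4), (x=0, y=6), (x=4, y=6)
  Distance 4: (x=3, y=2), (x=4, y=3), (x=5, y=4), (x=4, y=5), (x=5, y=6), (x=0, y=7), (x=4, y=7)
  Distance 5: (x=3, y=1), (x=2, y=2), (x=4, y=2), (x=5, y=3), (x=6, y=4), (x=5, y=5), (x=5, y=7)
  Distance 6: (x=3, y=0), (x=4, y=1), (x=7, y=4)
  Distance 7: (x=4, y=0), (x=5, y=1), (x=7, y=3), (x=8, y=4)
  Distance 8: (x=5, y=0), (x=7, y=2), (x=8, y=3), (x=9, y=4)
  Distance 9: (x=6, y=0), (x=7, y=1), (x=6, y=2), (x=8, y=2), (x=9, y=3), (x=9, y=5)
  Distance 10: (x=7, y=0), (x=8, y=1), (x=9, y=6)
  Distance 11: (x=8, y=0), (x=8, y=6), (x=9, y=7)  <- goal reached here
One shortest path (11 moves): (x=2, y=5) -> (x=2, y=4) -> (x=3, y=4) -> (x=4, y=4) -> (x=5, y=4) -> (x=6, y=4) -> (x=7, y=4) -> (x=8, y=4) -> (x=9, y=4) -> (x=9, y=5) -> (x=9, y=6) -> (x=8, y=6)

Answer: Shortest path length: 11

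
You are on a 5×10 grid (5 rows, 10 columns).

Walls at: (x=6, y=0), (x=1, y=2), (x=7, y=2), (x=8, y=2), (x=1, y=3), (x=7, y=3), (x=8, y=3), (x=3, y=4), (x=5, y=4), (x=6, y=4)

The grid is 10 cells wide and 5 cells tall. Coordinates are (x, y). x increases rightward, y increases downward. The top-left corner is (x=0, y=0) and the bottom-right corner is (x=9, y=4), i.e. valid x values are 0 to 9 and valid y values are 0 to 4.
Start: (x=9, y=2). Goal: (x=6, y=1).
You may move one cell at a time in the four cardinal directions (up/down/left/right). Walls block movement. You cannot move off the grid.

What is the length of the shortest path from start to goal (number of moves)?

BFS from (x=9, y=2) until reaching (x=6, y=1):
  Distance 0: (x=9, y=2)
  Distance 1: (x=9, y=1), (x=9, y=3)
  Distance 2: (x=9, y=0), (x=8, y=1), (x=9, y=4)
  Distance 3: (x=8, y=0), (x=7, y=1), (x=8, y=4)
  Distance 4: (x=7, y=0), (x=6, y=1), (x=7, y=4)  <- goal reached here
One shortest path (4 moves): (x=9, y=2) -> (x=9, y=1) -> (x=8, y=1) -> (x=7, y=1) -> (x=6, y=1)

Answer: Shortest path length: 4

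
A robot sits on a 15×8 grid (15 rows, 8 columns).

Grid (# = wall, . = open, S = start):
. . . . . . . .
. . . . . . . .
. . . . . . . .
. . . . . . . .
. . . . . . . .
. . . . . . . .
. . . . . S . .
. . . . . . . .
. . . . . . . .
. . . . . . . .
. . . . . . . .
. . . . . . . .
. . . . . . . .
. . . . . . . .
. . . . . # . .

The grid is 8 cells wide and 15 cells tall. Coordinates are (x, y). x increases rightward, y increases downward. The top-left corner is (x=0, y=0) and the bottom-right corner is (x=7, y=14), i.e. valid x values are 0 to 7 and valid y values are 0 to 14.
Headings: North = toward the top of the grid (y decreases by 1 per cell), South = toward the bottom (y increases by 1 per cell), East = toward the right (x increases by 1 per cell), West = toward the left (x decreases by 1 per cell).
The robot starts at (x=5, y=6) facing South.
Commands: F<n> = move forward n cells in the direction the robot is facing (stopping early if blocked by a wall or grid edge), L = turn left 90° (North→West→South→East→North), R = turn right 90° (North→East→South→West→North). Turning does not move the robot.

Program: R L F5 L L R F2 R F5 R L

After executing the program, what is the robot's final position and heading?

Start: (x=5, y=6), facing South
  R: turn right, now facing West
  L: turn left, now facing South
  F5: move forward 5, now at (x=5, y=11)
  L: turn left, now facing East
  L: turn left, now facing North
  R: turn right, now facing East
  F2: move forward 2, now at (x=7, y=11)
  R: turn right, now facing South
  F5: move forward 3/5 (blocked), now at (x=7, y=14)
  R: turn right, now facing West
  L: turn left, now facing South
Final: (x=7, y=14), facing South

Answer: Final position: (x=7, y=14), facing South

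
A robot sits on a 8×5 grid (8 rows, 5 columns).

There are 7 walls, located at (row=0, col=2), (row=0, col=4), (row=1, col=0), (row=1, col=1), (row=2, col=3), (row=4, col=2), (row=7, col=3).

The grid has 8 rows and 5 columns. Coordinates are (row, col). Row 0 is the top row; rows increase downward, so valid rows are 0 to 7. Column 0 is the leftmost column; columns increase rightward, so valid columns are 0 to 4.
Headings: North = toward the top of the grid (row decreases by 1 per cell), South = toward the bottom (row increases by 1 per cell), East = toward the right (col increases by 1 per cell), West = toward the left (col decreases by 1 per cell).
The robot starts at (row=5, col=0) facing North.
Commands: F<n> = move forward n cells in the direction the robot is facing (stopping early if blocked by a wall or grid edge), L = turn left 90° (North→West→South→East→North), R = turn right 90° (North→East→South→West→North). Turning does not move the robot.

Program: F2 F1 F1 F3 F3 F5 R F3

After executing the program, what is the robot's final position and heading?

Start: (row=5, col=0), facing North
  F2: move forward 2, now at (row=3, col=0)
  F1: move forward 1, now at (row=2, col=0)
  F1: move forward 0/1 (blocked), now at (row=2, col=0)
  F3: move forward 0/3 (blocked), now at (row=2, col=0)
  F3: move forward 0/3 (blocked), now at (row=2, col=0)
  F5: move forward 0/5 (blocked), now at (row=2, col=0)
  R: turn right, now facing East
  F3: move forward 2/3 (blocked), now at (row=2, col=2)
Final: (row=2, col=2), facing East

Answer: Final position: (row=2, col=2), facing East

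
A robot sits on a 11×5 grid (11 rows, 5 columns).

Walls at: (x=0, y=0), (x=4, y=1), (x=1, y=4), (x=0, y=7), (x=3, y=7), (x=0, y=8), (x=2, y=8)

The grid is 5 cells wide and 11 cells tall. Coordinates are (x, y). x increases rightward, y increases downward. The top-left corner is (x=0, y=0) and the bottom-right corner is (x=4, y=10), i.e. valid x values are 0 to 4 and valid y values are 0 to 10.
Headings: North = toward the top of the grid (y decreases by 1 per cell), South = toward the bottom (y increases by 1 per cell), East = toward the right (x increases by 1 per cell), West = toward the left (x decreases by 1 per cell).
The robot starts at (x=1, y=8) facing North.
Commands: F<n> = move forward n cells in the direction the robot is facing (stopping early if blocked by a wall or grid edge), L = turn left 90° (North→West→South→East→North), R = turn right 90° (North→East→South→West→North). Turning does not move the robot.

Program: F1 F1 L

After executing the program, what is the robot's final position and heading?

Start: (x=1, y=8), facing North
  F1: move forward 1, now at (x=1, y=7)
  F1: move forward 1, now at (x=1, y=6)
  L: turn left, now facing West
Final: (x=1, y=6), facing West

Answer: Final position: (x=1, y=6), facing West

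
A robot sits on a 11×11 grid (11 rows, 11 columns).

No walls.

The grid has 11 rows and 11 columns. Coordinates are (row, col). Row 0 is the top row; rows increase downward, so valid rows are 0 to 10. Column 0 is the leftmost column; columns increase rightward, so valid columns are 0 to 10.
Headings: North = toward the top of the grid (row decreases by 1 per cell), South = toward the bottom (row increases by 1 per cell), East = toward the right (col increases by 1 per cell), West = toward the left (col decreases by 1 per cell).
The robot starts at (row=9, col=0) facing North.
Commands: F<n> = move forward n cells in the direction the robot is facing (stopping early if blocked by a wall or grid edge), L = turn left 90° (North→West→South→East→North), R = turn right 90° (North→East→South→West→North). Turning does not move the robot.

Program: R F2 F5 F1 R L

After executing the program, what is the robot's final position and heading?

Answer: Final position: (row=9, col=8), facing East

Derivation:
Start: (row=9, col=0), facing North
  R: turn right, now facing East
  F2: move forward 2, now at (row=9, col=2)
  F5: move forward 5, now at (row=9, col=7)
  F1: move forward 1, now at (row=9, col=8)
  R: turn right, now facing South
  L: turn left, now facing East
Final: (row=9, col=8), facing East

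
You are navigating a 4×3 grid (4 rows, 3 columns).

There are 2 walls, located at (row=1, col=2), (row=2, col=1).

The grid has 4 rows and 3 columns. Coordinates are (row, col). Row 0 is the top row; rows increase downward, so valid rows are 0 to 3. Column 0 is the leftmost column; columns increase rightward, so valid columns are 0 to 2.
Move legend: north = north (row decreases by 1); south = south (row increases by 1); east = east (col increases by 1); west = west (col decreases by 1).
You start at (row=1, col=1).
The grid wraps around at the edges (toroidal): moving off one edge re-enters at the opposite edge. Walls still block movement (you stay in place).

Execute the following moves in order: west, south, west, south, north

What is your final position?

Answer: Final position: (row=2, col=2)

Derivation:
Start: (row=1, col=1)
  west (west): (row=1, col=1) -> (row=1, col=0)
  south (south): (row=1, col=0) -> (row=2, col=0)
  west (west): (row=2, col=0) -> (row=2, col=2)
  south (south): (row=2, col=2) -> (row=3, col=2)
  north (north): (row=3, col=2) -> (row=2, col=2)
Final: (row=2, col=2)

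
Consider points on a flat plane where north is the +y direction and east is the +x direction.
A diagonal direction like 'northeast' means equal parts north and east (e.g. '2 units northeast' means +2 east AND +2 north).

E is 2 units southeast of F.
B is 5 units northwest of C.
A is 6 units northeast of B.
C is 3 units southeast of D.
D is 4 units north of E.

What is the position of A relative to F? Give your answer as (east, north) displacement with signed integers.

Place F at the origin (east=0, north=0).
  E is 2 units southeast of F: delta (east=+2, north=-2); E at (east=2, north=-2).
  D is 4 units north of E: delta (east=+0, north=+4); D at (east=2, north=2).
  C is 3 units southeast of D: delta (east=+3, north=-3); C at (east=5, north=-1).
  B is 5 units northwest of C: delta (east=-5, north=+5); B at (east=0, north=4).
  A is 6 units northeast of B: delta (east=+6, north=+6); A at (east=6, north=10).
Therefore A relative to F: (east=6, north=10).

Answer: A is at (east=6, north=10) relative to F.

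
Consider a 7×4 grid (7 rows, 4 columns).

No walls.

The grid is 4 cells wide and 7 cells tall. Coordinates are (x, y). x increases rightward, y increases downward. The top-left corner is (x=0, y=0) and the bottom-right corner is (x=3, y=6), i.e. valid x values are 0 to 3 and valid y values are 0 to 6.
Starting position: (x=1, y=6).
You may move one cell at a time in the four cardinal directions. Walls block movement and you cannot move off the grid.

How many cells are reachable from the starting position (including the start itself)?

Answer: Reachable cells: 28

Derivation:
BFS flood-fill from (x=1, y=6):
  Distance 0: (x=1, y=6)
  Distance 1: (x=1, y=5), (x=0, y=6), (x=2, y=6)
  Distance 2: (x=1, y=4), (x=0, y=5), (x=2, y=5), (x=3, y=6)
  Distance 3: (x=1, y=3), (x=0, y=4), (x=2, y=4), (x=3, y=5)
  Distance 4: (x=1, y=2), (x=0, y=3), (x=2, y=3), (x=3, y=4)
  Distance 5: (x=1, y=1), (x=0, y=2), (x=2, y=2), (x=3, y=3)
  Distance 6: (x=1, y=0), (x=0, y=1), (x=2, y=1), (x=3, y=2)
  Distance 7: (x=0, y=0), (x=2, y=0), (x=3, y=1)
  Distance 8: (x=3, y=0)
Total reachable: 28 (grid has 28 open cells total)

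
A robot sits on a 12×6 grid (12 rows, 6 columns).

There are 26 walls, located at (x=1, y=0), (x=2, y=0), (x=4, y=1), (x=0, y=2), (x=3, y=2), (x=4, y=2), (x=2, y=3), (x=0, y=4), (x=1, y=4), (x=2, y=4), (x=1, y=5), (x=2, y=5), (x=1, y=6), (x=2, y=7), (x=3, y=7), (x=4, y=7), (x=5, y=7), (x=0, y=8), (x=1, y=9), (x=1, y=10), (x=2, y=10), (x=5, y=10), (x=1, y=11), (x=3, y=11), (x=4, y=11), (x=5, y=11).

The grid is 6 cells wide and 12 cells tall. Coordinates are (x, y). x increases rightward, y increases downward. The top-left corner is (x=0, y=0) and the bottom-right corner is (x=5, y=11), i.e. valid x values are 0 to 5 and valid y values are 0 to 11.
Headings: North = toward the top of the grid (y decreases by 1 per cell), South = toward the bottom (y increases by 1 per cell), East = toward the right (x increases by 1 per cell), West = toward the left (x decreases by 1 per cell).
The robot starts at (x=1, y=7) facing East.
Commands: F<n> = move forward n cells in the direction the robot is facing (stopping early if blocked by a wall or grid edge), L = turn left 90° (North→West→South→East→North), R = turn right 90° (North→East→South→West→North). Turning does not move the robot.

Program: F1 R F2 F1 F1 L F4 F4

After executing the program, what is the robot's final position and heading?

Start: (x=1, y=7), facing East
  F1: move forward 0/1 (blocked), now at (x=1, y=7)
  R: turn right, now facing South
  F2: move forward 1/2 (blocked), now at (x=1, y=8)
  F1: move forward 0/1 (blocked), now at (x=1, y=8)
  F1: move forward 0/1 (blocked), now at (x=1, y=8)
  L: turn left, now facing East
  F4: move forward 4, now at (x=5, y=8)
  F4: move forward 0/4 (blocked), now at (x=5, y=8)
Final: (x=5, y=8), facing East

Answer: Final position: (x=5, y=8), facing East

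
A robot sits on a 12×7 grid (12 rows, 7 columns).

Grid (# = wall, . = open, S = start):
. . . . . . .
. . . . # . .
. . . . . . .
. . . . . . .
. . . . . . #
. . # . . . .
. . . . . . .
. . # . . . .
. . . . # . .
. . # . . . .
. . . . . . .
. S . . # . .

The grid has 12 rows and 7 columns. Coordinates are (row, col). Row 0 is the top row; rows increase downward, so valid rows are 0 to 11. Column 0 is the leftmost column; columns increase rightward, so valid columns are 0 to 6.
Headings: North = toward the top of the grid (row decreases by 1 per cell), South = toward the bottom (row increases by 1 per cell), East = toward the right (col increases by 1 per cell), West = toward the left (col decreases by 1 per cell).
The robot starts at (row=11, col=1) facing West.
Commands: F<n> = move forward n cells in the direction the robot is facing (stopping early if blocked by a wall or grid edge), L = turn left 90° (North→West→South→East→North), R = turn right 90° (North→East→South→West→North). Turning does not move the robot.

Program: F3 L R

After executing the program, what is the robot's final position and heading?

Start: (row=11, col=1), facing West
  F3: move forward 1/3 (blocked), now at (row=11, col=0)
  L: turn left, now facing South
  R: turn right, now facing West
Final: (row=11, col=0), facing West

Answer: Final position: (row=11, col=0), facing West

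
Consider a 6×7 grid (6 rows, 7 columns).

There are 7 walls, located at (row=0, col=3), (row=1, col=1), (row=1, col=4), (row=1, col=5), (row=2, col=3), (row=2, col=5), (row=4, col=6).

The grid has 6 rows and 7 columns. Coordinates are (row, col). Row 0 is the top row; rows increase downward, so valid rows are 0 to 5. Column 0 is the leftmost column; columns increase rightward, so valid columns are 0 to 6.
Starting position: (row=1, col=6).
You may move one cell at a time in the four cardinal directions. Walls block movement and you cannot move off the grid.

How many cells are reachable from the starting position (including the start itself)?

Answer: Reachable cells: 35

Derivation:
BFS flood-fill from (row=1, col=6):
  Distance 0: (row=1, col=6)
  Distance 1: (row=0, col=6), (row=2, col=6)
  Distance 2: (row=0, col=5), (row=3, col=6)
  Distance 3: (row=0, col=4), (row=3, col=5)
  Distance 4: (row=3, col=4), (row=4, col=5)
  Distance 5: (row=2, col=4), (row=3, col=3), (row=4, col=4), (row=5, col=5)
  Distance 6: (row=3, col=2), (row=4, col=3), (row=5, col=4), (row=5, col=6)
  Distance 7: (row=2, col=2), (row=3, col=1), (row=4, col=2), (row=5, col=3)
  Distance 8: (row=1, col=2), (row=2, col=1), (row=3, col=0), (row=4, col=1), (row=5, col=2)
  Distance 9: (row=0, col=2), (row=1, col=3), (row=2, col=0), (row=4, col=0), (row=5, col=1)
  Distance 10: (row=0, col=1), (row=1, col=0), (row=5, col=0)
  Distance 11: (row=0, col=0)
Total reachable: 35 (grid has 35 open cells total)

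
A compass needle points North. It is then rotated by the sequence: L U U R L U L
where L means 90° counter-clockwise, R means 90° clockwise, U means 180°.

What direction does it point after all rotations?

Start: North
  L (left (90° counter-clockwise)) -> West
  U (U-turn (180°)) -> East
  U (U-turn (180°)) -> West
  R (right (90° clockwise)) -> North
  L (left (90° counter-clockwise)) -> West
  U (U-turn (180°)) -> East
  L (left (90° counter-clockwise)) -> North
Final: North

Answer: Final heading: North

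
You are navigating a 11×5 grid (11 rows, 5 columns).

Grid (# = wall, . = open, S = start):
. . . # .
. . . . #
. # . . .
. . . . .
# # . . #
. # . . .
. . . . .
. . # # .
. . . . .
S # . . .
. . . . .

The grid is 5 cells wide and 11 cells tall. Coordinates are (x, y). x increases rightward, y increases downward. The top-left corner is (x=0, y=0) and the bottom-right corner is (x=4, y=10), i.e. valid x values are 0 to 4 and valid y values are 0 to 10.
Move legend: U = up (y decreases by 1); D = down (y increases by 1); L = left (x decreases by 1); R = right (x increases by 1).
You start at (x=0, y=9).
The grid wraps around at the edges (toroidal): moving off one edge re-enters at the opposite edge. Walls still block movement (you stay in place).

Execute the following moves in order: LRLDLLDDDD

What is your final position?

Start: (x=0, y=9)
  L (left): (x=0, y=9) -> (x=4, y=9)
  R (right): (x=4, y=9) -> (x=0, y=9)
  L (left): (x=0, y=9) -> (x=4, y=9)
  D (down): (x=4, y=9) -> (x=4, y=10)
  L (left): (x=4, y=10) -> (x=3, y=10)
  L (left): (x=3, y=10) -> (x=2, y=10)
  D (down): (x=2, y=10) -> (x=2, y=0)
  D (down): (x=2, y=0) -> (x=2, y=1)
  D (down): (x=2, y=1) -> (x=2, y=2)
  D (down): (x=2, y=2) -> (x=2, y=3)
Final: (x=2, y=3)

Answer: Final position: (x=2, y=3)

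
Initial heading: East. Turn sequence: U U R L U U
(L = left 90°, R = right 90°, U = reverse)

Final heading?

Start: East
  U (U-turn (180°)) -> West
  U (U-turn (180°)) -> East
  R (right (90° clockwise)) -> South
  L (left (90° counter-clockwise)) -> East
  U (U-turn (180°)) -> West
  U (U-turn (180°)) -> East
Final: East

Answer: Final heading: East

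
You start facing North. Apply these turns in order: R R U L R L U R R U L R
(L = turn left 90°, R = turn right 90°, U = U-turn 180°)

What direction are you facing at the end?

Start: North
  R (right (90° clockwise)) -> East
  R (right (90° clockwise)) -> South
  U (U-turn (180°)) -> North
  L (left (90° counter-clockwise)) -> West
  R (right (90° clockwise)) -> North
  L (left (90° counter-clockwise)) -> West
  U (U-turn (180°)) -> East
  R (right (90° clockwise)) -> South
  R (right (90° clockwise)) -> West
  U (U-turn (180°)) -> East
  L (left (90° counter-clockwise)) -> North
  R (right (90° clockwise)) -> East
Final: East

Answer: Final heading: East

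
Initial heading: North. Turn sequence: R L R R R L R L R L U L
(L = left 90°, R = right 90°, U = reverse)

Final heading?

Start: North
  R (right (90° clockwise)) -> East
  L (left (90° counter-clockwise)) -> North
  R (right (90° clockwise)) -> East
  R (right (90° clockwise)) -> South
  R (right (90° clockwise)) -> West
  L (left (90° counter-clockwise)) -> South
  R (right (90° clockwise)) -> West
  L (left (90° counter-clockwise)) -> South
  R (right (90° clockwise)) -> West
  L (left (90° counter-clockwise)) -> South
  U (U-turn (180°)) -> North
  L (left (90° counter-clockwise)) -> West
Final: West

Answer: Final heading: West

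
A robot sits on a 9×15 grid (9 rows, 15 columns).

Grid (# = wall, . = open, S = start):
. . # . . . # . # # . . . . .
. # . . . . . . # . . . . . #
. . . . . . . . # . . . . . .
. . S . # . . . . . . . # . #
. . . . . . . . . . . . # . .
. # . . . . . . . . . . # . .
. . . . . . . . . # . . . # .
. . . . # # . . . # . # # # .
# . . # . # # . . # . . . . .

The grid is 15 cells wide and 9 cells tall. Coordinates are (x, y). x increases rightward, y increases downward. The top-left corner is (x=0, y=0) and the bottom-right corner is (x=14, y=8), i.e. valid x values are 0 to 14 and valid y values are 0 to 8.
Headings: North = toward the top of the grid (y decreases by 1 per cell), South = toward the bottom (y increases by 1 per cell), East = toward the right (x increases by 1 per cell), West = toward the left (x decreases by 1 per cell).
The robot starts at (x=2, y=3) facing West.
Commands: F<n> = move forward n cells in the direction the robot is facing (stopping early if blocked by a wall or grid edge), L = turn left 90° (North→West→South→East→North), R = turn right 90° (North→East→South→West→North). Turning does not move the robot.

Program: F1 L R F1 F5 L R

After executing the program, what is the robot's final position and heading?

Start: (x=2, y=3), facing West
  F1: move forward 1, now at (x=1, y=3)
  L: turn left, now facing South
  R: turn right, now facing West
  F1: move forward 1, now at (x=0, y=3)
  F5: move forward 0/5 (blocked), now at (x=0, y=3)
  L: turn left, now facing South
  R: turn right, now facing West
Final: (x=0, y=3), facing West

Answer: Final position: (x=0, y=3), facing West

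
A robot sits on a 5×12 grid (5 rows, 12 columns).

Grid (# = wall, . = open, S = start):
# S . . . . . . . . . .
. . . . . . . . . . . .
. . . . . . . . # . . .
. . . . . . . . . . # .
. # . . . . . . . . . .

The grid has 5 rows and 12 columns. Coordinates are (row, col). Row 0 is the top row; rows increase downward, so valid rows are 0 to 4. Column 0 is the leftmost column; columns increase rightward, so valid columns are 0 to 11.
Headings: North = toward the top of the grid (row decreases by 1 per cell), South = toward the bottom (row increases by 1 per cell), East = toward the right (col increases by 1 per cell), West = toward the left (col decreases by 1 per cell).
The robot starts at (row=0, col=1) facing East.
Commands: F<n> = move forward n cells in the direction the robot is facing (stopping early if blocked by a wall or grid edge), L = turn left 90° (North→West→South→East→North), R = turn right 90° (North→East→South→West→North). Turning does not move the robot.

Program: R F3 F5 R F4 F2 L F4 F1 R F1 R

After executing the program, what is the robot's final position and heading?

Start: (row=0, col=1), facing East
  R: turn right, now facing South
  F3: move forward 3, now at (row=3, col=1)
  F5: move forward 0/5 (blocked), now at (row=3, col=1)
  R: turn right, now facing West
  F4: move forward 1/4 (blocked), now at (row=3, col=0)
  F2: move forward 0/2 (blocked), now at (row=3, col=0)
  L: turn left, now facing South
  F4: move forward 1/4 (blocked), now at (row=4, col=0)
  F1: move forward 0/1 (blocked), now at (row=4, col=0)
  R: turn right, now facing West
  F1: move forward 0/1 (blocked), now at (row=4, col=0)
  R: turn right, now facing North
Final: (row=4, col=0), facing North

Answer: Final position: (row=4, col=0), facing North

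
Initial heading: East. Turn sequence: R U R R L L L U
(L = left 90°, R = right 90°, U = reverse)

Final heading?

Start: East
  R (right (90° clockwise)) -> South
  U (U-turn (180°)) -> North
  R (right (90° clockwise)) -> East
  R (right (90° clockwise)) -> South
  L (left (90° counter-clockwise)) -> East
  L (left (90° counter-clockwise)) -> North
  L (left (90° counter-clockwise)) -> West
  U (U-turn (180°)) -> East
Final: East

Answer: Final heading: East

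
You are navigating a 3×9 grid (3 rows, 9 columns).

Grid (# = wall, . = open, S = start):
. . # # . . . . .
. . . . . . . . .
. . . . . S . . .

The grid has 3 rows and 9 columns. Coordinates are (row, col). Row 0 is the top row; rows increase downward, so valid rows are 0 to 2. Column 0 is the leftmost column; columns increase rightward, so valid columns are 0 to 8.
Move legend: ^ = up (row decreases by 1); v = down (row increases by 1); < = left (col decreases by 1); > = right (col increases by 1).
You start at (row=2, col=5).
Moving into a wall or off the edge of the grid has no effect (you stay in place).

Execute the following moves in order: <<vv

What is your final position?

Start: (row=2, col=5)
  < (left): (row=2, col=5) -> (row=2, col=4)
  < (left): (row=2, col=4) -> (row=2, col=3)
  v (down): blocked, stay at (row=2, col=3)
  v (down): blocked, stay at (row=2, col=3)
Final: (row=2, col=3)

Answer: Final position: (row=2, col=3)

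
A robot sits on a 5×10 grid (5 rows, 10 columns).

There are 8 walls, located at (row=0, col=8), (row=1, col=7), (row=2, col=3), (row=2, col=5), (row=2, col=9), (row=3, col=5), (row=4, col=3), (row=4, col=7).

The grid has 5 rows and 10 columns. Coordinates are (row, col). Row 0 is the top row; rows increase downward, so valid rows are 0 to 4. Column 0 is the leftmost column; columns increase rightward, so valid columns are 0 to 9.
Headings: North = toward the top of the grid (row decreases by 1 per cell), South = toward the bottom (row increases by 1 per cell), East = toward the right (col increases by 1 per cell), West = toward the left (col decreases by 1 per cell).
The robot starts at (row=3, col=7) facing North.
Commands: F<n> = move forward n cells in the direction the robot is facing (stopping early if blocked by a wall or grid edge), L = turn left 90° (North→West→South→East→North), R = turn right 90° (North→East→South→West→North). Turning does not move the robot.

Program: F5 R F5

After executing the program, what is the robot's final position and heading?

Start: (row=3, col=7), facing North
  F5: move forward 1/5 (blocked), now at (row=2, col=7)
  R: turn right, now facing East
  F5: move forward 1/5 (blocked), now at (row=2, col=8)
Final: (row=2, col=8), facing East

Answer: Final position: (row=2, col=8), facing East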